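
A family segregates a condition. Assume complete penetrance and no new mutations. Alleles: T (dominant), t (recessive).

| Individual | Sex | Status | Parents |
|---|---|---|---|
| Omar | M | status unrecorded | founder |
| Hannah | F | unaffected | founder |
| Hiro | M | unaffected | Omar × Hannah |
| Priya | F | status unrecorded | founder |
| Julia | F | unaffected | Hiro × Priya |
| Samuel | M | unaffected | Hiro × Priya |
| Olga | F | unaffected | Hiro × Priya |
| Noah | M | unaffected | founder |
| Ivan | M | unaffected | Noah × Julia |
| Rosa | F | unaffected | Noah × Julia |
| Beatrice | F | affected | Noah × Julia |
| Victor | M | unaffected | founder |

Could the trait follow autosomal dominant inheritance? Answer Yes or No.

Under autosomal dominant, Beatrice (affected, female) cannot arise from Noah (unaffected) × Julia (unaffected).

No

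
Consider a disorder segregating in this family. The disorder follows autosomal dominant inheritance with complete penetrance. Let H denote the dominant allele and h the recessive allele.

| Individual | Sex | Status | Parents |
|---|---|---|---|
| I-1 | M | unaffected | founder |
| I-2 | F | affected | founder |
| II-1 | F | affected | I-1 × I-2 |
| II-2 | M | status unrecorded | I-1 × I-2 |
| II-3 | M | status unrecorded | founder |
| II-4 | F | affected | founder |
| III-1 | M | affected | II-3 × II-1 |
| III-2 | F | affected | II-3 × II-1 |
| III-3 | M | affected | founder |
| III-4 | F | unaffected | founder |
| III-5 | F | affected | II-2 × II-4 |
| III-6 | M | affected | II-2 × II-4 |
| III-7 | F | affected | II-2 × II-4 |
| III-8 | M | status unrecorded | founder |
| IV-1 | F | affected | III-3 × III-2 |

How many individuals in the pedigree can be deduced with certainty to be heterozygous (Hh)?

1

Obligate heterozygotes: II-1 is affected so carries H and received h from I-1 (hh), so II-1 is Hh.
Every other individual is either homozygous by phenotype or has at least one consistent homozygous assignment, so the count is 1.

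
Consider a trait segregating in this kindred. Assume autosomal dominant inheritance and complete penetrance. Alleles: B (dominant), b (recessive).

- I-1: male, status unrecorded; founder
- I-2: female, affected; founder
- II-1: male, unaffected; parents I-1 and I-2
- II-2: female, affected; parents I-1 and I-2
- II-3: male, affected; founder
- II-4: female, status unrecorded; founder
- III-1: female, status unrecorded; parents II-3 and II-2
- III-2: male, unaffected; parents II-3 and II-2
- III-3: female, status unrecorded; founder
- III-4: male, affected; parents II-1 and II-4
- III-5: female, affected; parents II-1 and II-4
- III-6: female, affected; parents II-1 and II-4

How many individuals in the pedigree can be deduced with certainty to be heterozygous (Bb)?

6

Obligate heterozygotes: I-2 is affected so carries B and passed b to II-1 (bb), so I-2 is Bb; II-2 is affected so carries B and passed b to III-2 (bb), so II-2 is Bb; II-3 is affected so carries B and passed b to III-2 (bb), so II-3 is Bb; III-4 is affected so carries B and received b from II-1 (bb), so III-4 is Bb; III-5 is affected so carries B and received b from II-1 (bb), so III-5 is Bb; III-6 is affected so carries B and received b from II-1 (bb), so III-6 is Bb.
Every other individual is either homozygous by phenotype or has at least one consistent homozygous assignment, so the count is 6.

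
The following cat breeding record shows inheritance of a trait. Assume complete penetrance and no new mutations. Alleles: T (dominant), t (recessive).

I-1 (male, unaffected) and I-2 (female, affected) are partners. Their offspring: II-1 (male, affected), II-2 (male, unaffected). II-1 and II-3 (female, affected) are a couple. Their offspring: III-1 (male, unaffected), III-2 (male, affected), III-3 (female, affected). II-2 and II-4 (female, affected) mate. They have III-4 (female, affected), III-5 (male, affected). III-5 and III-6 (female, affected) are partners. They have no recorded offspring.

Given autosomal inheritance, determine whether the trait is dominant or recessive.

dominant

II-1 and II-3 are both affected yet have an unaffected child III-1. Under a recessive model two affected parents are homozygous and every child would be affected, so the trait cannot be recessive.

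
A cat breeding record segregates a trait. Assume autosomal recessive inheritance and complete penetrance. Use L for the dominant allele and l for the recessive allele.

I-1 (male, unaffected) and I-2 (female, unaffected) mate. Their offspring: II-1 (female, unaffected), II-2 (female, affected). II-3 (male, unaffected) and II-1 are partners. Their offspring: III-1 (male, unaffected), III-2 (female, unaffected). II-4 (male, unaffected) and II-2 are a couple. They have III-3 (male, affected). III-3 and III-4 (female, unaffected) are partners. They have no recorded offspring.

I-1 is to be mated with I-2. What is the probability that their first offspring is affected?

1/4

I-1 is unaffected so carries L and passed l to II-2 (ll), so I-1 is Ll.
I-2 is unaffected so carries L and passed l to II-2 (ll), so I-2 is Ll.
The cross gives 1/4 LL : 1/2 Ll : 1/4 ll, so P(offspring is affected) = 1/4.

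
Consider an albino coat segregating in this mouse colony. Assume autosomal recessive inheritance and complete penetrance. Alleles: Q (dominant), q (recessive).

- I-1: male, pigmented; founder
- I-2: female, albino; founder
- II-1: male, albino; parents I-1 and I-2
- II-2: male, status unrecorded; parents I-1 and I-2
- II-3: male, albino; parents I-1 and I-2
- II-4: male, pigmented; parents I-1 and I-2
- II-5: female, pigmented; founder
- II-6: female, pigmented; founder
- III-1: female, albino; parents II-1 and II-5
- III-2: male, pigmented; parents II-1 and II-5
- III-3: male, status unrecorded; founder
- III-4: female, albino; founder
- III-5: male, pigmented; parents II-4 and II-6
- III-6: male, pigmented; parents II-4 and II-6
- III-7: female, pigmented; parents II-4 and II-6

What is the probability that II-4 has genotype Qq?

1

II-4 is pigmented so carries Q and received q from I-2 (qq), so II-4 is Qq, giving P(Qq) = 1.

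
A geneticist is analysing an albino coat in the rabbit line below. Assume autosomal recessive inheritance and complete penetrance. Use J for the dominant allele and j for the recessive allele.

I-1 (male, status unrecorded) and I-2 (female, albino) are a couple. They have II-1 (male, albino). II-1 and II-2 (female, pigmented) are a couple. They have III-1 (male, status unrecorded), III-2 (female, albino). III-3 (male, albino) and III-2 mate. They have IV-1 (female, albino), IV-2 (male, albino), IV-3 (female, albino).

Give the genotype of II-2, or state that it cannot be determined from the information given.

From phenotype alone, II-2 is JJ or Jj.
II-2 is pigmented so carries J and passed j to III-2 (jj), so II-2 is Jj.

Jj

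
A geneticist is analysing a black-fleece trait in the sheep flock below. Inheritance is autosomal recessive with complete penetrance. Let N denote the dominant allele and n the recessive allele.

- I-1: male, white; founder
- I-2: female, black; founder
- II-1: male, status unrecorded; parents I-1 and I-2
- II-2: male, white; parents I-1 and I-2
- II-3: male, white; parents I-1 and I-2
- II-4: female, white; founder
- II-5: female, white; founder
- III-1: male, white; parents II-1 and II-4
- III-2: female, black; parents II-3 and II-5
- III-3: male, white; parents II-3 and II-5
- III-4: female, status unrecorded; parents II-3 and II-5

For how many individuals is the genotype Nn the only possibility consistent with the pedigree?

3

Obligate heterozygotes: II-2 is white so carries N and received n from I-2 (nn), so II-2 is Nn; II-3 is white so carries N and received n from I-2 (nn), so II-3 is Nn; II-5 is white so carries N and passed n to III-2 (nn), so II-5 is Nn.
Every other individual is either homozygous by phenotype or has at least one consistent homozygous assignment, so the count is 3.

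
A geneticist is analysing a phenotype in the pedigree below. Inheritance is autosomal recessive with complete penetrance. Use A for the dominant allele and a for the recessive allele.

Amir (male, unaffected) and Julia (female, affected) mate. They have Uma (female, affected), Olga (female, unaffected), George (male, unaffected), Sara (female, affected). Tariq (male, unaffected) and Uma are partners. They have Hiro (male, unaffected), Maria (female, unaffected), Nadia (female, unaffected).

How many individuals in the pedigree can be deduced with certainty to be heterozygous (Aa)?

Obligate heterozygotes: Amir is unaffected so carries A and passed a to Uma (aa), so Amir is Aa; Olga is unaffected so carries A and received a from Julia (aa), so Olga is Aa; George is unaffected so carries A and received a from Julia (aa), so George is Aa; Hiro is unaffected so carries A and received a from Uma (aa), so Hiro is Aa; Maria is unaffected so carries A and received a from Uma (aa), so Maria is Aa; Nadia is unaffected so carries A and received a from Uma (aa), so Nadia is Aa.
Every other individual is either homozygous by phenotype or has at least one consistent homozygous assignment, so the count is 6.

6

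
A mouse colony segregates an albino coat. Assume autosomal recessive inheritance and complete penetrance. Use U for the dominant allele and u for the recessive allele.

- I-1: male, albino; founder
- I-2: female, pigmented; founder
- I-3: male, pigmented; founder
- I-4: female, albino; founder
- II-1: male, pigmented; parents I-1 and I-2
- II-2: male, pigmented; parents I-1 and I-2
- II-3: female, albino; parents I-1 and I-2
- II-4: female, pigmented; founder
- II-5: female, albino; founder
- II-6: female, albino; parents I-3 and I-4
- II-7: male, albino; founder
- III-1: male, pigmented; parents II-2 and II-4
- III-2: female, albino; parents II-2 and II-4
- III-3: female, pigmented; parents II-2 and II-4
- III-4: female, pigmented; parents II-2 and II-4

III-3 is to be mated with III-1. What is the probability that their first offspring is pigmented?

8/9

II-2 is pigmented so carries U and received u from I-1 (uu), so II-2 is Uu.
II-4 is pigmented so carries U and passed u to III-2 (uu), so II-4 is Uu.
III-3 is a pigmented offspring of II-2 (Uu) × II-4 (Uu), whose cross gives 1/4 UU : 1/2 Uu : 1/4 uu; conditioning on being pigmented, III-3 is UU with probability 1/3, Uu with probability 2/3.
III-1 is a pigmented offspring of II-2 (Uu) × II-4 (Uu), whose cross gives 1/4 UU : 1/2 Uu : 1/4 uu; conditioning on being pigmented, III-1 is UU with probability 1/3, Uu with probability 2/3.
Summing over parental genotype combinations, P(offspring is pigmented) = 1/9·1 + 2/9·1 + 2/9·1 + 4/9·3/4 = 8/9.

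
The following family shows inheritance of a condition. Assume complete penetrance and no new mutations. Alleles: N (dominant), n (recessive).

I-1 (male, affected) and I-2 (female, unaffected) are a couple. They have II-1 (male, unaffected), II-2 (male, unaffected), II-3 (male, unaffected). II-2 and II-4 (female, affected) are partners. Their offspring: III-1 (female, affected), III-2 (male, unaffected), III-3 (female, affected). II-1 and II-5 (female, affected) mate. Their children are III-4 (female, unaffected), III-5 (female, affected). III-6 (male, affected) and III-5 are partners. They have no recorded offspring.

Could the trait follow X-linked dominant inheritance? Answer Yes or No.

A consistent assignment under X-linked dominant exists: I-1 X^N Y, I-2 X^n X^n, II-1 X^n Y, II-2 X^n Y, II-3 X^n Y, II-4 X^N X^n, II-5 X^N X^n, III-1 X^N X^n, III-2 X^n Y, III-3 X^N X^n, III-4 X^n X^n, III-5 X^N X^n, III-6 X^N Y.
In this assignment every recorded phenotype matches its genotype and every non-founder's genotype is obtainable from its parents' genotypes, so the pedigree is consistent.

Yes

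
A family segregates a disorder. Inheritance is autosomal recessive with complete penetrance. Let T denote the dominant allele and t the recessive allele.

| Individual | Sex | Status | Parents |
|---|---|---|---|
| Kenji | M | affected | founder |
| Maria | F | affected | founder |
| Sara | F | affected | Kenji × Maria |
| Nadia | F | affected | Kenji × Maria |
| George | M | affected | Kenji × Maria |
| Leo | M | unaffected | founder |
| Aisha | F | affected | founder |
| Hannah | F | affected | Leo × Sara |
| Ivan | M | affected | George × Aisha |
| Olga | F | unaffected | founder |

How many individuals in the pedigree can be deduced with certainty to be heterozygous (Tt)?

Obligate heterozygotes: Leo is unaffected so carries T and passed t to Hannah (tt), so Leo is Tt.
Every other individual is either homozygous by phenotype or has at least one consistent homozygous assignment, so the count is 1.

1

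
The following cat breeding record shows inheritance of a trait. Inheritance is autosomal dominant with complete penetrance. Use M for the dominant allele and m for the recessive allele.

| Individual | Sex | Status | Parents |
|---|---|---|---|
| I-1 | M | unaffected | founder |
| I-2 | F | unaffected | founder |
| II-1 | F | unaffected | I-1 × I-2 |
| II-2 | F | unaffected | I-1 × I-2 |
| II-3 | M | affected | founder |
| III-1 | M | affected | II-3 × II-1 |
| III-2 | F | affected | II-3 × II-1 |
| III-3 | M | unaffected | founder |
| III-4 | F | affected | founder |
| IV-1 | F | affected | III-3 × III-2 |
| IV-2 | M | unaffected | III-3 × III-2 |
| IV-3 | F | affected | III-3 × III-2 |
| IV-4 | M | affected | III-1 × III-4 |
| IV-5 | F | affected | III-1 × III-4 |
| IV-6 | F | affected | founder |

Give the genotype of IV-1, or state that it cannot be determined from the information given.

From phenotype alone, IV-1 is MM or Mm.
IV-1 is affected so carries M and received m from III-3 (mm), so IV-1 is Mm.

Mm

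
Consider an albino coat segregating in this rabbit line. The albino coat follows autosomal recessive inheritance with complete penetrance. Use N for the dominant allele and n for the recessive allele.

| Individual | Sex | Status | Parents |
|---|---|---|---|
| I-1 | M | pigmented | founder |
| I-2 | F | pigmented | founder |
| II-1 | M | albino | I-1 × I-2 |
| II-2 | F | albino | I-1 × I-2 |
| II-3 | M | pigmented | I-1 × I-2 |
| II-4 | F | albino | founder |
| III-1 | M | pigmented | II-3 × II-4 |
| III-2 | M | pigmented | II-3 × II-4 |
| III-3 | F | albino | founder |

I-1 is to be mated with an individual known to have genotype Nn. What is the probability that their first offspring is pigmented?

I-1 is pigmented so carries N and passed n to II-1 (nn), so I-1 is Nn.
The cross gives 1/4 NN : 1/2 Nn : 1/4 nn, so P(offspring is pigmented) = 3/4.

3/4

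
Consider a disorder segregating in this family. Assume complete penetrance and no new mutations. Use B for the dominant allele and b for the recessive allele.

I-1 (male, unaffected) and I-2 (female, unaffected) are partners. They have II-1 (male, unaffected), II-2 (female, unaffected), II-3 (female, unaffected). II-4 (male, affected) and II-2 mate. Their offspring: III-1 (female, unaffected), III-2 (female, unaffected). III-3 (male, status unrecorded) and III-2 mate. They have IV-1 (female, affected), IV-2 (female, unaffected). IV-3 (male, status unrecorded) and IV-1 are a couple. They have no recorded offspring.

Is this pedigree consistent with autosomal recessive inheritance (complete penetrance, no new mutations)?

A consistent assignment under autosomal recessive exists: I-1 BB, I-2 BB, II-1 BB, II-2 BB, II-3 BB, II-4 bb, III-1 Bb, III-2 Bb, III-3 Bb, IV-1 bb, IV-2 BB, IV-3 BB.
In this assignment every recorded phenotype matches its genotype and every non-founder's genotype is obtainable from its parents' genotypes, so the pedigree is consistent.

Yes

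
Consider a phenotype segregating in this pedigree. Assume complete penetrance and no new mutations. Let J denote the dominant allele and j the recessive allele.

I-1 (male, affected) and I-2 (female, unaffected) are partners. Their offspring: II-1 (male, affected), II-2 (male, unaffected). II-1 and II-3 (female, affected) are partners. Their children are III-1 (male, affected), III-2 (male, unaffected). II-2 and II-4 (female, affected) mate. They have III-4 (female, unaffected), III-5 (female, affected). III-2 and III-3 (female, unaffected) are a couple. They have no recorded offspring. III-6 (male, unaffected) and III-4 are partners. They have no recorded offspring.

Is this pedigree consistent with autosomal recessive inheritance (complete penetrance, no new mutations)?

No

Under autosomal recessive, III-2 (unaffected, male) cannot arise from II-1 (affected) × II-3 (affected).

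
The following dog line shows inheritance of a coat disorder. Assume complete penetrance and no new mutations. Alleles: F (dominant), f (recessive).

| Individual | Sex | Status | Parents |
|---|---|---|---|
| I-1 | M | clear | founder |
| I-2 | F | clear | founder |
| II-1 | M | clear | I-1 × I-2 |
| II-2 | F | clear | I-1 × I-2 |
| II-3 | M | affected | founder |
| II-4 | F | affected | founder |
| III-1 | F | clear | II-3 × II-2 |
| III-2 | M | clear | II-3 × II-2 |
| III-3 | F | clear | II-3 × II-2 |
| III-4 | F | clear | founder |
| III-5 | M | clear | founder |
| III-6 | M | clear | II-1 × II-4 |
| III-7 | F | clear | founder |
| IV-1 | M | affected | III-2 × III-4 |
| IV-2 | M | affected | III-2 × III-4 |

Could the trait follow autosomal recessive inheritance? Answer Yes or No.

Yes

A consistent assignment under autosomal recessive exists: I-1 FF, I-2 FF, II-1 FF, II-2 FF, II-3 ff, II-4 ff, III-1 Ff, III-2 Ff, III-3 Ff, III-4 Ff, III-5 FF, III-6 Ff, III-7 FF, IV-1 ff, IV-2 ff.
In this assignment every recorded phenotype matches its genotype and every non-founder's genotype is obtainable from its parents' genotypes, so the pedigree is consistent.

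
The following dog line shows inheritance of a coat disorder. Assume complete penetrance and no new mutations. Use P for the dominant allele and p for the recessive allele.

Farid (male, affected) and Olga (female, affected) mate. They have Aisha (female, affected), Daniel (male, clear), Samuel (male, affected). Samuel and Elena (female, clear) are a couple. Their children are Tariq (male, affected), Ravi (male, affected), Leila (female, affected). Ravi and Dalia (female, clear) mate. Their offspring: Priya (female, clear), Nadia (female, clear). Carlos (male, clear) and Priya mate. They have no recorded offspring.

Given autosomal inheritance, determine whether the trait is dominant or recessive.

Farid and Olga are both affected yet have a clear child Daniel. Under a recessive model two affected parents are homozygous and every child would be affected, so the trait cannot be recessive.

dominant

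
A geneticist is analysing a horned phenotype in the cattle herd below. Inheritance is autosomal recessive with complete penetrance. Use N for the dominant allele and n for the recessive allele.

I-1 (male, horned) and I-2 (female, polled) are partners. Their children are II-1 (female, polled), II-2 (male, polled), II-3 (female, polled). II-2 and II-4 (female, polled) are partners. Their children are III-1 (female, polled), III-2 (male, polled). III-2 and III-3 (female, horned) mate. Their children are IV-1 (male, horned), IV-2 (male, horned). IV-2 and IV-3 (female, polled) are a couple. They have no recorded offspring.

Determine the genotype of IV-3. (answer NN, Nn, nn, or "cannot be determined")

cannot be determined

IV-3's phenotype allows NN or Nn, and no parent or child forces a single allele at both positions; consistent genotype assignments exist with IV-3 as NN or Nn.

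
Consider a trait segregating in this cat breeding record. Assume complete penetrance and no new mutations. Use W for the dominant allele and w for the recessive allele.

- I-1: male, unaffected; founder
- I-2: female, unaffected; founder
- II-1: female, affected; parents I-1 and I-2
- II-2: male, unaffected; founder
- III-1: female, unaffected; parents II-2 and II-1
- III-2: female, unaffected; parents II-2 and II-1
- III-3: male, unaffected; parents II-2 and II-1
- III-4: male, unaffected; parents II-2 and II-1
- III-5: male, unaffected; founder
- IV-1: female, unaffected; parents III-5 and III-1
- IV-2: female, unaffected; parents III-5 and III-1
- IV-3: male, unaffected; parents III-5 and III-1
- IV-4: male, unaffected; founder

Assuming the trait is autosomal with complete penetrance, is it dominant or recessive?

I-1 and I-2 are both unaffected yet have an affected child II-1. Under dominance, an affected child requires at least one affected parent, so the trait cannot be dominant.

recessive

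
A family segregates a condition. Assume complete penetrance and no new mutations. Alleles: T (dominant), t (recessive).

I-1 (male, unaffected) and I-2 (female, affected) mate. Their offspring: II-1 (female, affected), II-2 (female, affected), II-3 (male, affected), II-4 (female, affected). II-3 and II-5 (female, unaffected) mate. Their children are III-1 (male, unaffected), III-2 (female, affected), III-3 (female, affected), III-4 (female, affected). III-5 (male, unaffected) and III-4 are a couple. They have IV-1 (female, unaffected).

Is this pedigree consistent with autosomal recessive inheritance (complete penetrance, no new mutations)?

A consistent assignment under autosomal recessive exists: I-1 Tt, I-2 tt, II-1 tt, II-2 tt, II-3 tt, II-4 tt, II-5 Tt, III-1 Tt, III-2 tt, III-3 tt, III-4 tt, III-5 TT, IV-1 Tt.
In this assignment every recorded phenotype matches its genotype and every non-founder's genotype is obtainable from its parents' genotypes, so the pedigree is consistent.

Yes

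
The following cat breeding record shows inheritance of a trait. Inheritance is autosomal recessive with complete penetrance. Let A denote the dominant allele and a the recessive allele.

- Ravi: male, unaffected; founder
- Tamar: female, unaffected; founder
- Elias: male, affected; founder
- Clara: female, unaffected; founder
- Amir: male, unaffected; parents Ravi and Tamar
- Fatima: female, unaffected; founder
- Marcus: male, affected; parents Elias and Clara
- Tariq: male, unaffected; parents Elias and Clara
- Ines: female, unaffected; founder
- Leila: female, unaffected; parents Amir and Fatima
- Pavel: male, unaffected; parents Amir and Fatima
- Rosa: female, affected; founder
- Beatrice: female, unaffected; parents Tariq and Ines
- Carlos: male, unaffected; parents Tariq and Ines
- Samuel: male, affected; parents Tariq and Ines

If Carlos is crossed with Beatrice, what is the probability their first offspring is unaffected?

Tariq is unaffected so carries A and received a from Elias (aa), so Tariq is Aa.
Ines is unaffected so carries A and passed a to Samuel (aa), so Ines is Aa.
Carlos is an unaffected offspring of Tariq (Aa) × Ines (Aa), whose cross gives 1/4 AA : 1/2 Aa : 1/4 aa; conditioning on being unaffected, Carlos is AA with probability 1/3, Aa with probability 2/3.
Beatrice is an unaffected offspring of Tariq (Aa) × Ines (Aa), whose cross gives 1/4 AA : 1/2 Aa : 1/4 aa; conditioning on being unaffected, Beatrice is AA with probability 1/3, Aa with probability 2/3.
Summing over parental genotype combinations, P(offspring is unaffected) = 1/9·1 + 2/9·1 + 2/9·1 + 4/9·3/4 = 8/9.

8/9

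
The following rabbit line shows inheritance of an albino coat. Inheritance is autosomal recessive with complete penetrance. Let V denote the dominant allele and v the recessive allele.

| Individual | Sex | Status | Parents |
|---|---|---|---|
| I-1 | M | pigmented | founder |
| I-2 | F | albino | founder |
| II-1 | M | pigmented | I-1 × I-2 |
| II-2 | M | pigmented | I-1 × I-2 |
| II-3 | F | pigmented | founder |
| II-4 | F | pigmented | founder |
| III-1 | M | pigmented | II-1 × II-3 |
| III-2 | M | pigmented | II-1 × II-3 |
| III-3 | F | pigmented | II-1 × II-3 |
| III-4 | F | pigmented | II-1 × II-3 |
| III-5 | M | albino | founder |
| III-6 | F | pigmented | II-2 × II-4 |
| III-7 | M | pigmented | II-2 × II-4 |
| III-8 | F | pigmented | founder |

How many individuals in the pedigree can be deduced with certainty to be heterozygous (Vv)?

2

Obligate heterozygotes: II-1 is pigmented so carries V and received v from I-2 (vv), so II-1 is Vv; II-2 is pigmented so carries V and received v from I-2 (vv), so II-2 is Vv.
Every other individual is either homozygous by phenotype or has at least one consistent homozygous assignment, so the count is 2.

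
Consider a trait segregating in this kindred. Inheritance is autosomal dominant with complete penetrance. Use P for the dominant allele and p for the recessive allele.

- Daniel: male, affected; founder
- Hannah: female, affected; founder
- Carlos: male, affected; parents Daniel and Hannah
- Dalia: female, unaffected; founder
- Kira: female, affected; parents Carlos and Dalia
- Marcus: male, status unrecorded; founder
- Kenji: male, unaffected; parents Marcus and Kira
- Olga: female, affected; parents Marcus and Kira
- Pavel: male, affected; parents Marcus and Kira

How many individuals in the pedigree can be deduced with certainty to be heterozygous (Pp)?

Obligate heterozygotes: Kira is affected so carries P and received p from Dalia (pp), so Kira is Pp.
Every other individual is either homozygous by phenotype or has at least one consistent homozygous assignment, so the count is 1.

1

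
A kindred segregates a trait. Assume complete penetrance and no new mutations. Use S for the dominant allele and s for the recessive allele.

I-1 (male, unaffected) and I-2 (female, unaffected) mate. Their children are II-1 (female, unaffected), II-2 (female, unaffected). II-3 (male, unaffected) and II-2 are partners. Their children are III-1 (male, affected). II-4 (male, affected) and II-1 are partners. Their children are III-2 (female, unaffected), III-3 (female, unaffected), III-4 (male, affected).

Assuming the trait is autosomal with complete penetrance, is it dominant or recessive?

recessive

II-3 and II-2 are both unaffected yet have an affected child III-1. Under dominance, an affected child requires at least one affected parent, so the trait cannot be dominant.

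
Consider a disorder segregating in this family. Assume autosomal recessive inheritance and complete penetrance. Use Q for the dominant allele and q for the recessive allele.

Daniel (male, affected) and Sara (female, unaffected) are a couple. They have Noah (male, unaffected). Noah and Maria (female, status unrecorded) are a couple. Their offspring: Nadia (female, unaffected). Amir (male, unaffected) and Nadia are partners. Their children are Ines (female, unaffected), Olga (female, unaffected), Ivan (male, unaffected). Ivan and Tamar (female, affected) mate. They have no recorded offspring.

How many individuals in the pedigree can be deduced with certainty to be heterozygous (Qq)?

1

Obligate heterozygotes: Noah is unaffected so carries Q and received q from Daniel (qq), so Noah is Qq.
Every other individual is either homozygous by phenotype or has at least one consistent homozygous assignment, so the count is 1.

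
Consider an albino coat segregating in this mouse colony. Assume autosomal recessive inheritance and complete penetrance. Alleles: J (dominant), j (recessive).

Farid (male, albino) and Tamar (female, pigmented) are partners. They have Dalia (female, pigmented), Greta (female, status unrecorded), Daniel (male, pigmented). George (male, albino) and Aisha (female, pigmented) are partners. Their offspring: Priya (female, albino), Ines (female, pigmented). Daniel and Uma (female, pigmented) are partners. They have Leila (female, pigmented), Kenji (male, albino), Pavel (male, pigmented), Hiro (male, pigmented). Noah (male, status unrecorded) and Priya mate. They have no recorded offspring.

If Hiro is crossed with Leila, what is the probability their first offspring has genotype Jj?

4/9

Daniel is pigmented so carries J and received j from Farid (jj), so Daniel is Jj.
Uma is pigmented so carries J and passed j to Kenji (jj), so Uma is Jj.
Hiro is a pigmented offspring of Daniel (Jj) × Uma (Jj), whose cross gives 1/4 JJ : 1/2 Jj : 1/4 jj; conditioning on being pigmented, Hiro is JJ with probability 1/3, Jj with probability 2/3.
Leila is a pigmented offspring of Daniel (Jj) × Uma (Jj), whose cross gives 1/4 JJ : 1/2 Jj : 1/4 jj; conditioning on being pigmented, Leila is JJ with probability 1/3, Jj with probability 2/3.
Summing over parental genotype combinations, P(offspring has genotype Jj) = 2/9·1/2 + 2/9·1/2 + 4/9·1/2 = 4/9.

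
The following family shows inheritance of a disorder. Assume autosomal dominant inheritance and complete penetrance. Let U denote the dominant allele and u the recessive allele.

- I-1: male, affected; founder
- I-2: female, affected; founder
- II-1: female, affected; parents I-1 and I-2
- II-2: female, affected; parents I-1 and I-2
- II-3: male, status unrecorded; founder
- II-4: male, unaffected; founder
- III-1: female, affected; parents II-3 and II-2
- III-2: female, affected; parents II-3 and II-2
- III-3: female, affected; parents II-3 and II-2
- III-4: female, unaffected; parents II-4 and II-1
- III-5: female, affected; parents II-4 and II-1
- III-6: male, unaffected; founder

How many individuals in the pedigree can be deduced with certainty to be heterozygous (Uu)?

Obligate heterozygotes: II-1 is affected so carries U and passed u to III-4 (uu), so II-1 is Uu; III-5 is affected so carries U and received u from II-4 (uu), so III-5 is Uu.
Every other individual is either homozygous by phenotype or has at least one consistent homozygous assignment, so the count is 2.

2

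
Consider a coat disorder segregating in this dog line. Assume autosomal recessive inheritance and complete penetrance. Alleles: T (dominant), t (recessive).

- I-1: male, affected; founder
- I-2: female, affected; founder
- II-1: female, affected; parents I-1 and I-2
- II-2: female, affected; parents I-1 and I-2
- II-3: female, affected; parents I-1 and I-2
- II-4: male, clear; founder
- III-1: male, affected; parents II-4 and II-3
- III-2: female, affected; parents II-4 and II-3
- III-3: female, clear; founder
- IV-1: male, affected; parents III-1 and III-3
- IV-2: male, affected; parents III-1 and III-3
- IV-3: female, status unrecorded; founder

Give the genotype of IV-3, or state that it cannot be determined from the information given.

cannot be determined

IV-3's phenotype is unrecorded, and no parent or child forces a single allele at both positions; consistent genotype assignments exist with IV-3 as TT or Tt or tt.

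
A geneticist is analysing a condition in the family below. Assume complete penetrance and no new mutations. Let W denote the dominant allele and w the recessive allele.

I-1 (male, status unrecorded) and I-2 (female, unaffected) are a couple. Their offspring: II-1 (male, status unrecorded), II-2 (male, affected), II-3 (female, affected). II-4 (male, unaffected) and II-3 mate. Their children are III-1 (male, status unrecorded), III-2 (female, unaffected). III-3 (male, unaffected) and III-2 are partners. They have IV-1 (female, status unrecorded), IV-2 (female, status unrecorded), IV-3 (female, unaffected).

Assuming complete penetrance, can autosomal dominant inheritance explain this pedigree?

A consistent assignment under autosomal dominant exists: I-1 WW, I-2 ww, II-1 Ww, II-2 Ww, II-3 Ww, II-4 ww, III-1 Ww, III-2 ww, III-3 ww, IV-1 ww, IV-2 ww, IV-3 ww.
In this assignment every recorded phenotype matches its genotype and every non-founder's genotype is obtainable from its parents' genotypes, so the pedigree is consistent.

Yes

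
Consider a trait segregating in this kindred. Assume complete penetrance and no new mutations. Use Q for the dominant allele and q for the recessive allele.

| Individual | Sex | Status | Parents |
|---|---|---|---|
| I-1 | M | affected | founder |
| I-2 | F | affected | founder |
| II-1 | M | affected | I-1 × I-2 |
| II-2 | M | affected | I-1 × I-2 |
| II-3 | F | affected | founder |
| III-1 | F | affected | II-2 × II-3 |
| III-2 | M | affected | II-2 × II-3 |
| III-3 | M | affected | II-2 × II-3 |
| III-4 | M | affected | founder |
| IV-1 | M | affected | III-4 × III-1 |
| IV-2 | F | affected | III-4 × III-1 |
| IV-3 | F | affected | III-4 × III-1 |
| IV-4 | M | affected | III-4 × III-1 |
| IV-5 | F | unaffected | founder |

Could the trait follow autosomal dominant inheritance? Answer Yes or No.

Yes

A consistent assignment under autosomal dominant exists: I-1 QQ, I-2 QQ, II-1 QQ, II-2 QQ, II-3 QQ, III-1 QQ, III-2 QQ, III-3 QQ, III-4 QQ, IV-1 QQ, IV-2 QQ, IV-3 QQ, IV-4 QQ, IV-5 qq.
In this assignment every recorded phenotype matches its genotype and every non-founder's genotype is obtainable from its parents' genotypes, so the pedigree is consistent.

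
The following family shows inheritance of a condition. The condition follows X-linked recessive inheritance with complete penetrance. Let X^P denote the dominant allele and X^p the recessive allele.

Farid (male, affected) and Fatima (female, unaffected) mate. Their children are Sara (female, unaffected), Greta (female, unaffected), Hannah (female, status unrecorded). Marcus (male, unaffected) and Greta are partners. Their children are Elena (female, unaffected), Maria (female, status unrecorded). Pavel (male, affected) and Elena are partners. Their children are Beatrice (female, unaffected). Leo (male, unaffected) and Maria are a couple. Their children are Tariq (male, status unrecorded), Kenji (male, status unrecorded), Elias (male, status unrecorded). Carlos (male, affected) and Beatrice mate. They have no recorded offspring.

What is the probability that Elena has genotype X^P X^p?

1/3

Marcus is unaffected, so Marcus is X^P Y.
Greta is unaffected so carries P and received p from Farid (X^p Y), so Greta is X^P X^p.
Their cross gives offspring ratios 1/2 X^P X^P : 1/2 X^P X^p. Conditioning on Elena being unaffected, P(X^P X^p) = 1/2 / 1 = 1/2 before taking Elena's own offspring into account.
Pavel is affected, so Pavel is X^p Y.
Now use Elena's offspring. Probability of each recorded status — unaffected daughter Beatrice: 1/2 if Elena is X^P X^p, 1 if X^P X^P.
Bayes: P(X^P X^p) = 1/2·1/2 / (1/2·1/2 + 1/2·1) = 1/3.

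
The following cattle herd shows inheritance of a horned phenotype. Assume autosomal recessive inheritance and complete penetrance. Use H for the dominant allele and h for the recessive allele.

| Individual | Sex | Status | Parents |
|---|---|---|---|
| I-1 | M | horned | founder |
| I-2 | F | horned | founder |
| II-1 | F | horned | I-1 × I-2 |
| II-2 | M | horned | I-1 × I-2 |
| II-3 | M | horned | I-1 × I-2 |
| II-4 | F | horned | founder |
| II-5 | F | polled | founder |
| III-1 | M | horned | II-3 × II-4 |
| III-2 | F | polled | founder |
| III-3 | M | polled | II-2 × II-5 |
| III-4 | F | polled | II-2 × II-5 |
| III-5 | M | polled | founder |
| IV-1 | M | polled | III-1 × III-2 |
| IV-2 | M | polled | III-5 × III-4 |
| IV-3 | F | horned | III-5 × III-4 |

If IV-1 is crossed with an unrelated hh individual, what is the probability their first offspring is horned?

1/2

IV-1 is polled so carries H and received h from III-1 (hh), so IV-1 is Hh.
The cross gives 1/2 Hh : 1/2 hh, so P(offspring is horned) = 1/2.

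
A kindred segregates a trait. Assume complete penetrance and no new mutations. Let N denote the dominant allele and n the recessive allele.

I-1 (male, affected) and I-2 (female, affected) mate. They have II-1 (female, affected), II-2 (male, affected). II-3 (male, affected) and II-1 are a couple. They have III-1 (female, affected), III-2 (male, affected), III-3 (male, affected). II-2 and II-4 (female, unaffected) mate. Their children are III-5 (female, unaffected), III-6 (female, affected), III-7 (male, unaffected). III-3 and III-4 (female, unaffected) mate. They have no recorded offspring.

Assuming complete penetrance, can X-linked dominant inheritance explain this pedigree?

No

Under X-linked dominant, III-5 (unaffected, female) cannot arise from II-2 (affected) × II-4 (unaffected).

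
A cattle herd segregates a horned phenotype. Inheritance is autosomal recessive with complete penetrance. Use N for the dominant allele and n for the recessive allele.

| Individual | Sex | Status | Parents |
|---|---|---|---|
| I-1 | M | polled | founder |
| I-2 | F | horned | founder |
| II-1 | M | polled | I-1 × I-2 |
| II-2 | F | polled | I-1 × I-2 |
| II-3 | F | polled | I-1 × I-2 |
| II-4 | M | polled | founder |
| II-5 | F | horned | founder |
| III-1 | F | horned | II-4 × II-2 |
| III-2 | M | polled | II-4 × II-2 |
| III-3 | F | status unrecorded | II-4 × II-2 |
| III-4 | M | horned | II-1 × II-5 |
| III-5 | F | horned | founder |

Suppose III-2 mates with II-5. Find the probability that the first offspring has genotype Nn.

II-4 is polled so carries N and passed n to III-1 (nn), so II-4 is Nn.
II-2 is polled so carries N and received n from I-2 (nn), so II-2 is Nn.
III-2 is a polled offspring of II-4 (Nn) × II-2 (Nn), whose cross gives 1/4 NN : 1/2 Nn : 1/4 nn; conditioning on being polled, III-2 is NN with probability 1/3, Nn with probability 2/3.
II-5 is horned, so II-5 is nn.
Summing over parental genotype combinations, P(offspring has genotype Nn) = 1/3·1 + 2/3·1/2 = 2/3.

2/3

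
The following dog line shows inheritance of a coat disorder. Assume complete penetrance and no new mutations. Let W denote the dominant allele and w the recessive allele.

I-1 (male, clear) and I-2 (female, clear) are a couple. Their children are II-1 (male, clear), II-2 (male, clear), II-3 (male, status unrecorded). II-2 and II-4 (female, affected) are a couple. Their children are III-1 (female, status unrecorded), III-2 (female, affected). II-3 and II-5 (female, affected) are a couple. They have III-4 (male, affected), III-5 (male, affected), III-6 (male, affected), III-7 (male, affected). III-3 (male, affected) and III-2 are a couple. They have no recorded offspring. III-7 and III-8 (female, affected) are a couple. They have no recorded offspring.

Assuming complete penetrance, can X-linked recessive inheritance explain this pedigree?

No

Under X-linked recessive, III-2 (affected, female) cannot arise from II-2 (clear) × II-4 (affected).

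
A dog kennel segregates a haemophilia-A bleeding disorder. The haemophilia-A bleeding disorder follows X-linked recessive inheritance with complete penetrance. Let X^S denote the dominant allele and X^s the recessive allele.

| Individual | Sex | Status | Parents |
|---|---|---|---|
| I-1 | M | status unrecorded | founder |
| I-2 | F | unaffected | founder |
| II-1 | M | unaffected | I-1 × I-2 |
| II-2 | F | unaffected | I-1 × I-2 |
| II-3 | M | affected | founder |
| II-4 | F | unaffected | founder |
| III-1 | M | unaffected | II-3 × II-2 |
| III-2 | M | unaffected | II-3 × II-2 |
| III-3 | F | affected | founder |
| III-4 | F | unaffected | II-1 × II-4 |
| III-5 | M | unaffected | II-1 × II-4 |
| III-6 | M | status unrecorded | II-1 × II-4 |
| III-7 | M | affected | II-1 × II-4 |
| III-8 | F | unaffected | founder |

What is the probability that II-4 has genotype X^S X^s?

II-4 is unaffected so carries S and passed s to III-7 (X^s Y), so II-4 is X^S X^s, giving P(X^S X^s) = 1.

1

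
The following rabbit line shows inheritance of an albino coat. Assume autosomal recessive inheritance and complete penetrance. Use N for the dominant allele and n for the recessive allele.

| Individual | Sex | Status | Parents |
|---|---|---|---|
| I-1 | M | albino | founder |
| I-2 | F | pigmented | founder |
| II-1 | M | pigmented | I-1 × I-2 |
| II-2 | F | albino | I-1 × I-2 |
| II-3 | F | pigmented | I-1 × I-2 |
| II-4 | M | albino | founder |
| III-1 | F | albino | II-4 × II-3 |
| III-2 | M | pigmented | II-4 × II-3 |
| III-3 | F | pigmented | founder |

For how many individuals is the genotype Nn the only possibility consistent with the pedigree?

Obligate heterozygotes: I-2 is pigmented so carries N and passed n to II-2 (nn), so I-2 is Nn; II-1 is pigmented so carries N and received n from I-1 (nn), so II-1 is Nn; II-3 is pigmented so carries N and received n from I-1 (nn), so II-3 is Nn; III-2 is pigmented so carries N and received n from II-4 (nn), so III-2 is Nn.
Every other individual is either homozygous by phenotype or has at least one consistent homozygous assignment, so the count is 4.

4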